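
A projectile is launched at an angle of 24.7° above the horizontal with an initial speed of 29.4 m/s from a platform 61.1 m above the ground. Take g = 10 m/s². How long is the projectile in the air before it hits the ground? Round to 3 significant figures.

Vertical component: v_y = 29.4 sin 24.7° = 12.29 m/s.
Taking up as positive with launch at y = 61.1 m, landing at y = 0: 0 = 61.1 + 12.29 t − ½(10) t².
Solving 5.000 t² − 12.29 t − 61.1 = 0 gives t = [12.29 + √(12.29² + 4·5.000·61.1)] / 10.00 = 4.93 s.

4.93 s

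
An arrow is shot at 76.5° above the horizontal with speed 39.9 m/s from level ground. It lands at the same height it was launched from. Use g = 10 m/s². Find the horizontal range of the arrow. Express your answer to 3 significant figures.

72.3 m

Components: v_x = 39.9 cos 76.5° = 9.314 m/s, v_y = 39.9 sin 76.5° = 38.80 m/s.
Time of flight (same landing height): t = 2 v_y / g = 2 × 38.80 / 10 = 7.760 s.
Range: R = v_x · t = 9.314 × 7.760 = 72.3 m.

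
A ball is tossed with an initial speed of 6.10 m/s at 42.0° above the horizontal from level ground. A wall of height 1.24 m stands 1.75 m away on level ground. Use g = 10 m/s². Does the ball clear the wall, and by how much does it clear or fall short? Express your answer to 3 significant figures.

v_x = 6.10 cos 42.0° = 4.533 m/s; v_y0 = 6.10 sin 42.0° = 4.082 m/s.
Time to reach the wall: t = 1.75 / 4.533 = 0.3861 s.
Height at that point: y = 4.082×0.3861 − 5.000×0.3861² = 0.8307 m.
That is 1.24 − 0.8307 = 0.409 m below the top of the wall, so the ball does not clear it.

No — it falls 0.409 m short of clearing the wall.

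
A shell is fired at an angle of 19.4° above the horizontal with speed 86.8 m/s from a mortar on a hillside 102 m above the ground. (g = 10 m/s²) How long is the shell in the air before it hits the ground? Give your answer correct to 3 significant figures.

8.24 s

Vertical component: v_y = 86.8 sin 19.4° = 28.83 m/s.
Taking up as positive with launch at y = 102 m, landing at y = 0: 0 = 102 + 28.83 t − ½(10) t².
Solving 5.000 t² − 28.83 t − 102 = 0 gives t = [28.83 + √(28.83² + 4·5.000·102)] / 10.00 = 8.24 s.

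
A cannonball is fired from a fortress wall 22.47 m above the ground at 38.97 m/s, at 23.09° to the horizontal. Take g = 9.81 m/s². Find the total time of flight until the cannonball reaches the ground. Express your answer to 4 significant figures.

4.205 s

Vertical component: v_y = 38.97 sin 23.09° = 15.283 m/s.
Taking up as positive with launch at y = 22.47 m, landing at y = 0: 0 = 22.47 + 15.283 t − ½(9.81) t².
Solving 4.905 t² − 15.283 t − 22.47 = 0 gives t = [15.283 + √(15.283² + 4·4.905·22.47)] / 9.810 = 4.205 s.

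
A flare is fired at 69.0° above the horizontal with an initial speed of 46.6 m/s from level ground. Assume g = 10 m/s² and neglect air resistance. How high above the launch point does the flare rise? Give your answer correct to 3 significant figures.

94.6 m

Vertical component of launch velocity: v_y = 46.6 sin 69.0° = 43.50 m/s.
At the highest point the vertical velocity is zero, so v_y² = 2 g h_max.
h_max = (43.50)² / (2 × 10) = 1892 / 20.00 = 94.6 m.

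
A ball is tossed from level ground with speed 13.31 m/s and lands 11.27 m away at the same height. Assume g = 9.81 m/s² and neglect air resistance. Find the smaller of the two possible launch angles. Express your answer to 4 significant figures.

Level-ground range: R = v₀² sin(2θ)/g ⇒ sin 2θ = R g / v₀² = 11.27×9.81/13.31² = 0.6241.
2θ = arcsin(0.6241) = 38.616° or 180° − 38.616° = 141.384°.
So θ = 19.31° or θ = 70.69°.

19.31°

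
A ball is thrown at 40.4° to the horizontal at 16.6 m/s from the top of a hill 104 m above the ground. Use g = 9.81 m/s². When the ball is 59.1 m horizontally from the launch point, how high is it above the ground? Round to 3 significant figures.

47.1 m

v_x = 16.6 cos 40.4° = 12.64 m/s, v_y0 = 16.6 sin 40.4° = 10.76 m/s.
Time to reach x = 59.1 m: t = x / v_x = 59.1 / 12.64 = 4.676 s.
y = 104 + v_y0 t − ½ g t² = 104 + 10.76×4.676 − 4.905×4.676² = 47.1 m.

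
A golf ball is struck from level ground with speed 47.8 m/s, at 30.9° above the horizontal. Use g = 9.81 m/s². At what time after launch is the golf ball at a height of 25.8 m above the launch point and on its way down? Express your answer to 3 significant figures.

v_y0 = 47.8 sin 30.9° = 24.55 m/s.
Set y = v_y0 t − ½ g t² = 25.8: 4.905 t² − 24.55 t + 25.8 = 0.
t = [24.55 ± √(602.7 − 506.2)] / 9.81 = (24.55 ± 9.823) / 9.81, giving t = 1.50 s or t = 3.50 s.
On the way down corresponds to the larger root: t = 3.50 s.

3.50 s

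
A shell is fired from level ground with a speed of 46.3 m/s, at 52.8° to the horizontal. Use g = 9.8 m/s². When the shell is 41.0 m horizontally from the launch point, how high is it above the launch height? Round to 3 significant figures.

43.5 m

v_x = 46.3 cos 52.8° = 27.99 m/s, v_y0 = 46.3 sin 52.8° = 36.88 m/s.
Time to reach x = 41.0 m: t = x / v_x = 41.0 / 27.99 = 1.465 s.
y = v_y0 t − ½ g t² = 36.88×1.465 − 4.900×1.465² = 43.5 m.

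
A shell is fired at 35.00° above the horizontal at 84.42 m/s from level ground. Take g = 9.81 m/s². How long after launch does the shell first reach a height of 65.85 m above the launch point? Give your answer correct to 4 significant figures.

v_y0 = 84.42 sin 35.00° = 48.421 m/s.
Set y = v_y0 t − ½ g t² = 65.85: 4.905 t² − 48.421 t + 65.85 = 0.
t = [48.421 ± √(2344.6 − 1292.0)] / 9.81 = (48.421 ± 32.444) / 9.81, giving t = 1.629 s or t = 8.243 s.
The shell is on the way up at the first time, so t = 1.629 s.

1.629 s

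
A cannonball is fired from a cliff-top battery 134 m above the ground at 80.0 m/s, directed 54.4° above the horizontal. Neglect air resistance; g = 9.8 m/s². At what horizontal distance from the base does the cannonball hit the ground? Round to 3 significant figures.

703 m

Components: v_x = 80.0 cos 54.4° = 46.57 m/s, v_y = 80.0 sin 54.4° = 65.05 m/s.
Vertical: 0 = 134 + 65.05 t − ½(9.8) t² ⇒ 4.900 t² − 65.05 t − 134 = 0.
t = [65.05 + √(4232 + 2626)] / 9.800 = 15.09 s.
Horizontal: R = v_x · t = 46.57 × 15.09 = 703 m.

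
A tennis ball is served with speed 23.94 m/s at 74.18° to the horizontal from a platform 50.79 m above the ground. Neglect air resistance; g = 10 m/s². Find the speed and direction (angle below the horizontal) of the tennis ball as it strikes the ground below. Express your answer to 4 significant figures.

39.86 m/s at 80.58° below the horizontal

v_x = 23.94 cos 74.18° = 6.5264 m/s (constant).
|v_y| at impact = √((23.033)² + 2×10×50.79) = 39.323 m/s.
Speed = √(6.5264² + 39.323²) = 39.86 m/s; angle = arctan(39.323/6.5264) = 80.58° below horizontal.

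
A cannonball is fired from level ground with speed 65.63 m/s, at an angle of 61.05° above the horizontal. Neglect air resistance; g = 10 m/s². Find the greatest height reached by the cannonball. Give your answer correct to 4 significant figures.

Vertical component of launch velocity: v_y = 65.63 sin 61.05° = 57.429 m/s.
At the highest point the vertical velocity is zero, so v_y² = 2 g h_max.
h_max = (57.429)² / (2 × 10) = 3298.1 / 20.00 = 164.9 m.

164.9 m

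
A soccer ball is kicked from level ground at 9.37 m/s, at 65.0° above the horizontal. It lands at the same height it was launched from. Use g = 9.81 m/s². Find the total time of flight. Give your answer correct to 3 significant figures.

1.73 s

Vertical component: v_y = 9.37 sin 65.0° = 8.492 m/s.
For a projectile landing at launch height, time of flight is t = 2 v_y / g = 2 × 8.492 / 9.81 = 1.73 s.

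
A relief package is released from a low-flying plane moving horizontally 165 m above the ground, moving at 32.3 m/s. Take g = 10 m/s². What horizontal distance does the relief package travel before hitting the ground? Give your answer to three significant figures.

Initial vertical velocity is zero, so the fall time comes from h = ½ g t²: t = √(2 × 165 / 10) = 5.745 s.
Horizontal motion is uniform at 32.3 m/s, so x = 32.3 × 5.745 = 186 m.

186 m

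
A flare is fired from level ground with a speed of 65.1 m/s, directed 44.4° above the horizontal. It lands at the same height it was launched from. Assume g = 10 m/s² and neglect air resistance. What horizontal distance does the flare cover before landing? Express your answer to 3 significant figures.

424 m

For level ground, R = v₀² sin(2θ) / g.
sin(2 × 44.4°) = sin 88.80° = 0.9998.
R = (65.1)² × 0.9998 / 10 = 424 m.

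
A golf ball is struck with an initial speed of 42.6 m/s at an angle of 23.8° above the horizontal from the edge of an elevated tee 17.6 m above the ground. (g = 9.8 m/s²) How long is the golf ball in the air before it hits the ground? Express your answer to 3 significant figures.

Vertical component: v_y = 42.6 sin 23.8° = 17.19 m/s.
Taking up as positive with launch at y = 17.6 m, landing at y = 0: 0 = 17.6 + 17.19 t − ½(9.8) t².
Solving 4.900 t² − 17.19 t − 17.6 = 0 gives t = [17.19 + √(17.19² + 4·4.900·17.6)] / 9.800 = 4.34 s.

4.34 s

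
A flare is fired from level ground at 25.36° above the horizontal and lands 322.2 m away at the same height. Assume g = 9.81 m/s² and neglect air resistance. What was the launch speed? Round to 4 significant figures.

63.90 m/s

On level ground, R = v₀² sin(2θ) / g, so v₀ = √(R g / sin 2θ).
sin(2 × 25.36°) = 0.7741.
v₀ = √(322.2 × 9.81 / 0.7741) = √4083.2 = 63.90 m/s.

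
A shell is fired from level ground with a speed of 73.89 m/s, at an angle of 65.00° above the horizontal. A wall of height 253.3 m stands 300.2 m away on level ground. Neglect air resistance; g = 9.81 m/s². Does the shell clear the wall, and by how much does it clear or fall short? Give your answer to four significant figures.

v_x = 73.89 cos 65.00° = 31.227 m/s; v_y0 = 73.89 sin 65.00° = 66.967 m/s.
Time to reach the wall: t = 300.2 / 31.227 = 9.6135 s.
Height at that point: y = 66.967×9.6135 − 4.905×9.6135² = 190.47 m.
That is 253.3 − 190.47 = 62.83 m below the top of the wall, so the shell does not clear it.

No — it falls 62.83 m short of clearing the wall.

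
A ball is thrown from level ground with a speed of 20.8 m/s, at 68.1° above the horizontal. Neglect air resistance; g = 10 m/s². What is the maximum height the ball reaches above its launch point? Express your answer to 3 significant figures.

Vertical component of launch velocity: v_y = 20.8 sin 68.1° = 19.30 m/s.
At the highest point the vertical velocity is zero, so v_y² = 2 g h_max.
h_max = (19.30)² / (2 × 10) = 372.5 / 20.00 = 18.6 m.

18.6 m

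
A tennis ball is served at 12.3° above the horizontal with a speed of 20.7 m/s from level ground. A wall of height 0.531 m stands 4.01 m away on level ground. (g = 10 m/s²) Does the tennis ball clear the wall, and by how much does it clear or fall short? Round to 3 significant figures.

v_x = 20.7 cos 12.3° = 20.22 m/s; v_y0 = 20.7 sin 12.3° = 4.410 m/s.
Time to reach the wall: t = 4.01 / 20.22 = 0.1983 s.
Height at that point: y = 4.410×0.1983 − 5.000×0.1983² = 0.6779 m.
That is 0.6779 − 0.531 = 0.147 m above the top of the wall, so the tennis ball clears it.

Yes — it clears the wall by 0.147 m.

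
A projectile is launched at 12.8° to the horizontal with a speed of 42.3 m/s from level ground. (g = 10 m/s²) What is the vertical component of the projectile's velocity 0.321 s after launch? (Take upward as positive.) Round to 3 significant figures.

Initial vertical component: v_y0 = 42.3 sin 12.8° = 9.372 m/s.
v_y(t) = v_y0 − g t = 9.372 − 10 × 0.321 = 6.16 m/s.

6.16 m/s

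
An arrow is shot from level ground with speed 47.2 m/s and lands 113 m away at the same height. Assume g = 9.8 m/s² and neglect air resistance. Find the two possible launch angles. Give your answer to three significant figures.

14.9° and 75.1°

Level-ground range: R = v₀² sin(2θ)/g ⇒ sin 2θ = R g / v₀² = 113×9.8/47.2² = 0.4971.
2θ = arcsin(0.4971) = 29.81° or 180° − 29.81° = 150.19°.
So θ = 14.9° or θ = 75.1°.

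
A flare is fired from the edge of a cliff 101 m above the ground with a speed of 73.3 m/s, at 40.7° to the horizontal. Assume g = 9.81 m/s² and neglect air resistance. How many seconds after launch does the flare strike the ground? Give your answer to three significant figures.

11.5 s

Vertical component: v_y = 73.3 sin 40.7° = 47.80 m/s.
Taking up as positive with launch at y = 101 m, landing at y = 0: 0 = 101 + 47.80 t − ½(9.81) t².
Solving 4.905 t² − 47.80 t − 101 = 0 gives t = [47.80 + √(47.80² + 4·4.905·101)] / 9.810 = 11.5 s.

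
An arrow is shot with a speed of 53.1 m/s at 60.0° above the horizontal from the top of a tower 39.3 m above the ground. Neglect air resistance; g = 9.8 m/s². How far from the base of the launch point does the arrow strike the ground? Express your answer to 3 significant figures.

Components: v_x = 53.1 cos 60.0° = 26.55 m/s, v_y = 53.1 sin 60.0° = 45.99 m/s.
Vertical: 0 = 39.3 + 45.99 t − ½(9.8) t² ⇒ 4.900 t² − 45.99 t − 39.3 = 0.
t = [45.99 + √(2115 + 770.3)] / 9.800 = 10.17 s.
Horizontal: R = v_x · t = 26.55 × 10.17 = 270 m.

270 m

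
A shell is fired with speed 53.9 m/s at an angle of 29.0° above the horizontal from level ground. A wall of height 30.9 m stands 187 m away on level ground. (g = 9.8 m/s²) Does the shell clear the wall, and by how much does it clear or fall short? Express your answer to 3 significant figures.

No — it falls 4.35 m short of clearing the wall.

v_x = 53.9 cos 29.0° = 47.14 m/s; v_y0 = 53.9 sin 29.0° = 26.13 m/s.
Time to reach the wall: t = 187 / 47.14 = 3.967 s.
Height at that point: y = 26.13×3.967 − 4.900×3.967² = 26.55 m.
That is 30.9 − 26.55 = 4.35 m below the top of the wall, so the shell does not clear it.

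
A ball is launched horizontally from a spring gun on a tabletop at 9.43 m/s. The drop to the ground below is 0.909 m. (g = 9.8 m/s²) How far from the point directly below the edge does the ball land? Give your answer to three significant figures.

4.06 m

Initial vertical velocity is zero, so the fall time comes from h = ½ g t²: t = √(2 × 0.909 / 9.8) = 0.4307 s.
Horizontal motion is uniform at 9.43 m/s, so x = 9.43 × 0.4307 = 4.06 m.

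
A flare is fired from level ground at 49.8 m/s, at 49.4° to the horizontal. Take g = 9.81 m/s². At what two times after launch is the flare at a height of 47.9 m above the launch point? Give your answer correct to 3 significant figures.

1.60 s and 6.11 s

v_y0 = 49.8 sin 49.4° = 37.81 m/s.
Set y = v_y0 t − ½ g t² = 47.9: 4.905 t² − 37.81 t + 47.9 = 0.
t = [37.81 ± √(1430 − 939.8)] / 9.81 = (37.81 ± 22.14) / 9.81, giving t = 1.60 s or t = 6.11 s.
So the flare is at 47.9 m at t = 1.60 s (rising) and t = 6.11 s (falling).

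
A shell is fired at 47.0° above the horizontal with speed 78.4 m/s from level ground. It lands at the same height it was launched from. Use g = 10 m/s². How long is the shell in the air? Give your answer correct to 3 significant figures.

11.5 s

Vertical component: v_y = 78.4 sin 47.0° = 57.34 m/s.
For a projectile landing at launch height, time of flight is t = 2 v_y / g = 2 × 57.34 / 10 = 11.5 s.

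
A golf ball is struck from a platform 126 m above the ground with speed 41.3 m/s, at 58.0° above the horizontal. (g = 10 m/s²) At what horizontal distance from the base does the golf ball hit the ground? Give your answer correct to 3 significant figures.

211 m

Components: v_x = 41.3 cos 58.0° = 21.89 m/s, v_y = 41.3 sin 58.0° = 35.02 m/s.
Vertical: 0 = 126 + 35.02 t − ½(10) t² ⇒ 5.000 t² − 35.02 t − 126 = 0.
t = [35.02 + √(1226 + 2520)] / 10.00 = 9.622 s.
Horizontal: R = v_x · t = 21.89 × 9.622 = 211 m.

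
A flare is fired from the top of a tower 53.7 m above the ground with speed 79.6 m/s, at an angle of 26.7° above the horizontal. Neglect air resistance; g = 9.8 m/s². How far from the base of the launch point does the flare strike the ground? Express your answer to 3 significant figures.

610 m

Components: v_x = 79.6 cos 26.7° = 71.11 m/s, v_y = 79.6 sin 26.7° = 35.77 m/s.
Vertical: 0 = 53.7 + 35.77 t − ½(9.8) t² ⇒ 4.900 t² − 35.77 t − 53.7 = 0.
t = [35.77 + √(1279 + 1053)] / 9.800 = 8.578 s.
Horizontal: R = v_x · t = 71.11 × 8.578 = 610 m.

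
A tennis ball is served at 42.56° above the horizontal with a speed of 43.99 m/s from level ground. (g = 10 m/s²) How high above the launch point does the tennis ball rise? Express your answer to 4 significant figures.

44.26 m

Vertical component of launch velocity: v_y = 43.99 sin 42.56° = 29.753 m/s.
At the highest point the vertical velocity is zero, so v_y² = 2 g h_max.
h_max = (29.753)² / (2 × 10) = 885.24 / 20.00 = 44.26 m.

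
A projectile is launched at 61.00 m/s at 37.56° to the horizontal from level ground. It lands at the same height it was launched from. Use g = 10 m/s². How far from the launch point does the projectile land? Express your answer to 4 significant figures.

For level ground, R = v₀² sin(2θ) / g.
sin(2 × 37.56°) = sin 75.120° = 0.9665.
R = (61.00)² × 0.9665 / 10 = 359.6 m.

359.6 m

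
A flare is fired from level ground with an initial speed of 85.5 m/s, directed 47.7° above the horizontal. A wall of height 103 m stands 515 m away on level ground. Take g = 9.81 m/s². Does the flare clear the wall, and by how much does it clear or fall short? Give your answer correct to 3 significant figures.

v_x = 85.5 cos 47.7° = 57.54 m/s; v_y0 = 85.5 sin 47.7° = 63.24 m/s.
Time to reach the wall: t = 515 / 57.54 = 8.950 s.
Height at that point: y = 63.24×8.950 − 4.905×8.950² = 173.1 m.
That is 173.1 − 103 = 70.1 m above the top of the wall, so the flare clears it.

Yes — it clears the wall by 70.1 m.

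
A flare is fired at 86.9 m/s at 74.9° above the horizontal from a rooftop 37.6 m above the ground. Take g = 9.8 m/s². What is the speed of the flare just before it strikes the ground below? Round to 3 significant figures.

91.0 m/s

v_x = 86.9 cos 74.9° = 22.64 m/s is unchanged throughout.
For the vertical component, v_y² = v_y0² + 2 g h = (83.90)² + 2×9.8×37.6 = 7776, so |v_y| = 88.18 m/s.
Impact speed = √(v_x² + v_y²) = √(512.6 + 7776) = 91.0 m/s.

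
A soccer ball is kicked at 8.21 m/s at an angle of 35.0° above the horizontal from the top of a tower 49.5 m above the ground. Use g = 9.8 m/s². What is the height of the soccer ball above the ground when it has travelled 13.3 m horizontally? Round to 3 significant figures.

v_x = 8.21 cos 35.0° = 6.725 m/s, v_y0 = 8.21 sin 35.0° = 4.709 m/s.
Time to reach x = 13.3 m: t = x / v_x = 13.3 / 6.725 = 1.978 s.
y = 49.5 + v_y0 t − ½ g t² = 49.5 + 4.709×1.978 − 4.900×1.978² = 39.6 m.

39.6 m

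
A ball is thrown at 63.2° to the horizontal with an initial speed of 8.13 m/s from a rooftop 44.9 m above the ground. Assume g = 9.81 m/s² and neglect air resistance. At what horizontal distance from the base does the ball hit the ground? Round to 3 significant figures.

14.1 m

Components: v_x = 8.13 cos 63.2° = 3.666 m/s, v_y = 8.13 sin 63.2° = 7.257 m/s.
Vertical: 0 = 44.9 + 7.257 t − ½(9.81) t² ⇒ 4.905 t² − 7.257 t − 44.9 = 0.
t = [7.257 + √(52.66 + 880.9)] / 9.810 = 3.854 s.
Horizontal: R = v_x · t = 3.666 × 3.854 = 14.1 m.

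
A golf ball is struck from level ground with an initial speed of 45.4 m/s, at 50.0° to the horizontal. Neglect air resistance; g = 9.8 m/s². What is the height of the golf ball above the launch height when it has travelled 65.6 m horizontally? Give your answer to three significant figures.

53.4 m

v_x = 45.4 cos 50.0° = 29.18 m/s, v_y0 = 45.4 sin 50.0° = 34.78 m/s.
Time to reach x = 65.6 m: t = x / v_x = 65.6 / 29.18 = 2.248 s.
y = v_y0 t − ½ g t² = 34.78×2.248 − 4.900×2.248² = 53.4 m.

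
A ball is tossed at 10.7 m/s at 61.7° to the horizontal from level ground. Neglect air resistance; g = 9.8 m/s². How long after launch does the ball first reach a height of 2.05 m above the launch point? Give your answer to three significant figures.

0.250 s

v_y0 = 10.7 sin 61.7° = 9.421 m/s.
Set y = v_y0 t − ½ g t² = 2.05: 4.900 t² − 9.421 t + 2.05 = 0.
t = [9.421 ± √(88.76 − 40.18)] / 9.8 = (9.421 ± 6.970) / 9.8, giving t = 0.250 s or t = 1.67 s.
The ball is on the way up at the first time, so t = 0.250 s.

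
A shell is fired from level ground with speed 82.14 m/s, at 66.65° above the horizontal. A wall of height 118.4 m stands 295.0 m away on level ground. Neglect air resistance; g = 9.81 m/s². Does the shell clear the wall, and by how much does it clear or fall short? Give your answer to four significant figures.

Yes — it clears the wall by 162.2 m.

v_x = 82.14 cos 66.65° = 32.556 m/s; v_y0 = 82.14 sin 66.65° = 75.413 m/s.
Time to reach the wall: t = 295.0 / 32.556 = 9.0613 s.
Height at that point: y = 75.413×9.0613 − 4.905×9.0613² = 280.60 m.
That is 280.60 − 118.4 = 162.2 m above the top of the wall, so the shell clears it.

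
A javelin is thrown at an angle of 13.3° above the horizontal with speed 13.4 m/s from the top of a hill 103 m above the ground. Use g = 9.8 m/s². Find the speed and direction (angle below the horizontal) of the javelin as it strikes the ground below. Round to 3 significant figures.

46.9 m/s at 73.9° below the horizontal

v_x = 13.4 cos 13.3° = 13.04 m/s (constant).
|v_y| at impact = √((3.083)² + 2×9.8×103) = 45.04 m/s.
Speed = √(13.04² + 45.04²) = 46.9 m/s; angle = arctan(45.04/13.04) = 73.9° below horizontal.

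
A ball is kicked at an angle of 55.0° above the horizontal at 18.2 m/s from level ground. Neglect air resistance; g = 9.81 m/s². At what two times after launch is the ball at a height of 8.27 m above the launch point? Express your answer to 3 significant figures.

v_y0 = 18.2 sin 55.0° = 14.91 m/s.
Set y = v_y0 t − ½ g t² = 8.27: 4.905 t² − 14.91 t + 8.27 = 0.
t = [14.91 ± √(222.3 − 162.3)] / 9.81 = (14.91 ± 7.746) / 9.81, giving t = 0.730 s or t = 2.31 s.
So the ball is at 8.27 m at t = 0.730 s (rising) and t = 2.31 s (falling).

0.730 s and 2.31 s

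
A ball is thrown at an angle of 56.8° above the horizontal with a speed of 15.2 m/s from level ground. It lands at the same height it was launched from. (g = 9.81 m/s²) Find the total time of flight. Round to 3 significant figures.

Vertical component: v_y = 15.2 sin 56.8° = 12.72 m/s.
For a projectile landing at launch height, time of flight is t = 2 v_y / g = 2 × 12.72 / 9.81 = 2.59 s.

2.59 s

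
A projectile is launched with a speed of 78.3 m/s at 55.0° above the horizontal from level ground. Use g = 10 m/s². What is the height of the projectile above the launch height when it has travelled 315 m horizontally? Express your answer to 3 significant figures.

v_x = 78.3 cos 55.0° = 44.91 m/s, v_y0 = 78.3 sin 55.0° = 64.14 m/s.
Time to reach x = 315 m: t = x / v_x = 315 / 44.91 = 7.014 s.
y = v_y0 t − ½ g t² = 64.14×7.014 − 5.000×7.014² = 204 m.

204 m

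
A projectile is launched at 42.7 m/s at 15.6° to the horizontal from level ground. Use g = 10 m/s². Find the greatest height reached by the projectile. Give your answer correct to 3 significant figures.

6.59 m

Vertical component of launch velocity: v_y = 42.7 sin 15.6° = 11.48 m/s.
At the highest point the vertical velocity is zero, so v_y² = 2 g h_max.
h_max = (11.48)² / (2 × 10) = 131.8 / 20.00 = 6.59 m.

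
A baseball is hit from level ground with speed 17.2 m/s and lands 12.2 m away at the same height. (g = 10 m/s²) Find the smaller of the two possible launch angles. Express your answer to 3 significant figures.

Level-ground range: R = v₀² sin(2θ)/g ⇒ sin 2θ = R g / v₀² = 12.2×10/17.2² = 0.4124.
2θ = arcsin(0.4124) = 24.36° or 180° − 24.36° = 155.64°.
So θ = 12.2° or θ = 77.8°.

12.2°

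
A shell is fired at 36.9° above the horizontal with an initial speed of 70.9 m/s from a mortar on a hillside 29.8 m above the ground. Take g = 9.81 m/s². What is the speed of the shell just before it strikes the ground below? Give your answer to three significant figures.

74.9 m/s

v_x = 70.9 cos 36.9° = 56.70 m/s is unchanged throughout.
For the vertical component, v_y² = v_y0² + 2 g h = (42.57)² + 2×9.81×29.8 = 2397, so |v_y| = 48.96 m/s.
Impact speed = √(v_x² + v_y²) = √(3215 + 2397) = 74.9 m/s.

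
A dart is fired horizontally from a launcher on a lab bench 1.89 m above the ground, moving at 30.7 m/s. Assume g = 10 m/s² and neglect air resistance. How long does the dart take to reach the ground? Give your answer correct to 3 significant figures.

The horizontal speed doesn't affect the fall. With v_y0 = 0, h = ½ g t².
t = √(2 × 1.89 / 10) = √0.3780 = 0.615 s.

0.615 s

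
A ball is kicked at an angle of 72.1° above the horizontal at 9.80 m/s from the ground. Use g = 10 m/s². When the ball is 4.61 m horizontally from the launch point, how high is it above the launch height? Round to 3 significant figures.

v_x = 9.80 cos 72.1° = 3.012 m/s, v_y0 = 9.80 sin 72.1° = 9.326 m/s.
Time to reach x = 4.61 m: t = x / v_x = 4.61 / 3.012 = 1.531 s.
y = v_y0 t − ½ g t² = 9.326×1.531 − 5.000×1.531² = 2.56 m.

2.56 m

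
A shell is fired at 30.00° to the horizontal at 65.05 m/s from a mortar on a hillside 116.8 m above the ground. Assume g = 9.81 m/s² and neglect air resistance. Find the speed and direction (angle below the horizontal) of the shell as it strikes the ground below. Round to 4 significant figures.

80.77 m/s at 45.77° below the horizontal

v_x = 65.05 cos 30.00° = 56.335 m/s (constant).
|v_y| at impact = √((32.525)² + 2×9.81×116.8) = 57.875 m/s.
Speed = √(56.335² + 57.875²) = 80.77 m/s; angle = arctan(57.875/56.335) = 45.77° below horizontal.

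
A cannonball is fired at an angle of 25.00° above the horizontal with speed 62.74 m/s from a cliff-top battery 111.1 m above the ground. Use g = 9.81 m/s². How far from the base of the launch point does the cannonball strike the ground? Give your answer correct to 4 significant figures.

Components: v_x = 62.74 cos 25.00° = 56.862 m/s, v_y = 62.74 sin 25.00° = 26.515 m/s.
Vertical: 0 = 111.1 + 26.515 t − ½(9.81) t² ⇒ 4.905 t² − 26.515 t − 111.1 = 0.
t = [26.515 + √(703.05 + 2179.8)] / 9.810 = 8.1761 s.
Horizontal: R = v_x · t = 56.862 × 8.1761 = 464.9 m.

464.9 m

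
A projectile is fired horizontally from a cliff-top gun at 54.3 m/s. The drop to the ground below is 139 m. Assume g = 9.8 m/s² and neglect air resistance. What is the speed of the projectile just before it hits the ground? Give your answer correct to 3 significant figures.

Fall time: t = √(2 × 139 / 9.8) = 5.326 s.
At impact: v_x = 54.3 m/s (unchanged), v_y = g t = 9.8 × 5.326 = 52.19 m/s.
Speed = √(v_x² + v_y²) = √(2948 + 2724) = 75.3 m/s.

75.3 m/s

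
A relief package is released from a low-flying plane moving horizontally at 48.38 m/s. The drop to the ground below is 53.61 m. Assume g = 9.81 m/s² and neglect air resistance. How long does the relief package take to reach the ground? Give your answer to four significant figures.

The horizontal speed doesn't affect the fall. With v_y0 = 0, h = ½ g t².
t = √(2 × 53.61 / 9.81) = √10.930 = 3.306 s.

3.306 s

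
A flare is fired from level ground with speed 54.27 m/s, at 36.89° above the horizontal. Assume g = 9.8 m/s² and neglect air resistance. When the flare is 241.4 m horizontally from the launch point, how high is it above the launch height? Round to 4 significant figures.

29.62 m

v_x = 54.27 cos 36.89° = 43.405 m/s, v_y0 = 54.27 sin 36.89° = 32.577 m/s.
Time to reach x = 241.4 m: t = x / v_x = 241.4 / 43.405 = 5.5616 s.
y = v_y0 t − ½ g t² = 32.577×5.5616 − 4.900×5.5616² = 29.62 m.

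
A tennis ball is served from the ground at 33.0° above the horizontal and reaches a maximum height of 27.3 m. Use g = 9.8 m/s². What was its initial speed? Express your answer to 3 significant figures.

42.5 m/s

At maximum height v_y = 0, so (v₀ sin θ)² = 2 g H.
v₀ sin 33.0° = √(2 × 9.8 × 27.3) = 23.13 m/s.
v₀ = 23.13 / sin 33.0° = 23.13 / 0.5446 = 42.5 m/s.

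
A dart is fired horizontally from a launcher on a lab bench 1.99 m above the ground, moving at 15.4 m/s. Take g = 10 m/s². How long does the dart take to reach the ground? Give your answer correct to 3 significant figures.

The horizontal speed doesn't affect the fall. With v_y0 = 0, h = ½ g t².
t = √(2 × 1.99 / 10) = √0.3980 = 0.631 s.

0.631 s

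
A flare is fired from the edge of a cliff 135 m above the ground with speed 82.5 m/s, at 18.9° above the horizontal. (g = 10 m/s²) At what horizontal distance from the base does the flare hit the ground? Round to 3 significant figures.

665 m

Components: v_x = 82.5 cos 18.9° = 78.05 m/s, v_y = 82.5 sin 18.9° = 26.72 m/s.
Vertical: 0 = 135 + 26.72 t − ½(10) t² ⇒ 5.000 t² − 26.72 t − 135 = 0.
t = [26.72 + √(714.0 + 2700)] / 10.00 = 8.515 s.
Horizontal: R = v_x · t = 78.05 × 8.515 = 665 m.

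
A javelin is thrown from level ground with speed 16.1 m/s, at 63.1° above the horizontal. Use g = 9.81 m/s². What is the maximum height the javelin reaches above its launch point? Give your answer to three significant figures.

Vertical component of launch velocity: v_y = 16.1 sin 63.1° = 14.36 m/s.
At the highest point the vertical velocity is zero, so v_y² = 2 g h_max.
h_max = (14.36)² / (2 × 9.81) = 206.2 / 19.62 = 10.5 m.

10.5 m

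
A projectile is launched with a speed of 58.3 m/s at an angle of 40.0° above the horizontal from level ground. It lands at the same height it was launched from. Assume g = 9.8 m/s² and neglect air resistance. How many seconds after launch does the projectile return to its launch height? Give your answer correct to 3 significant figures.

7.65 s

Vertical component: v_y = 58.3 sin 40.0° = 37.47 m/s.
For a projectile landing at launch height, time of flight is t = 2 v_y / g = 2 × 37.47 / 9.8 = 7.65 s.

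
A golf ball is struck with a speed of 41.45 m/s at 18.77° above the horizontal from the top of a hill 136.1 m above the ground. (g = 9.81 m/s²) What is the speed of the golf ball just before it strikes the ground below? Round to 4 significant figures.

66.24 m/s

v_x = 41.45 cos 18.77° = 39.246 m/s is unchanged throughout.
For the vertical component, v_y² = v_y0² + 2 g h = (13.337)² + 2×9.81×136.1 = 2848.2, so |v_y| = 53.369 m/s.
Impact speed = √(v_x² + v_y²) = √(1540.2 + 2848.2) = 66.24 m/s.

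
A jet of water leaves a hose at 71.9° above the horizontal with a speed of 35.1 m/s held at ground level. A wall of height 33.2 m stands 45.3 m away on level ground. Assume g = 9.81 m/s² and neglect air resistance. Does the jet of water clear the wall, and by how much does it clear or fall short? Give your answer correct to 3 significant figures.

v_x = 35.1 cos 71.9° = 10.90 m/s; v_y0 = 35.1 sin 71.9° = 33.36 m/s.
Time to reach the wall: t = 45.3 / 10.90 = 4.156 s.
Height at that point: y = 33.36×4.156 − 4.905×4.156² = 53.92 m.
That is 53.92 − 33.2 = 20.7 m above the top of the wall, so the jet of water clears it.

Yes — it clears the wall by 20.7 m.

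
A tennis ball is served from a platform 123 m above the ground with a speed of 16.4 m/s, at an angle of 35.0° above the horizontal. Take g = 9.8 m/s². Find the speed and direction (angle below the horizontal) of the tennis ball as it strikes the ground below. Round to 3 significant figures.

v_x = 16.4 cos 35.0° = 13.43 m/s (constant).
|v_y| at impact = √((9.407)² + 2×9.8×123) = 49.99 m/s.
Speed = √(13.43² + 49.99²) = 51.8 m/s; angle = arctan(49.99/13.43) = 75.0° below horizontal.

51.8 m/s at 75.0° below the horizontal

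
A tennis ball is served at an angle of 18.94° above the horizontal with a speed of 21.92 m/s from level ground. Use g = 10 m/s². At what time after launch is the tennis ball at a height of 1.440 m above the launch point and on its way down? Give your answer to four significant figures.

1.179 s

v_y0 = 21.92 sin 18.94° = 7.1147 m/s.
Set y = v_y0 t − ½ g t² = 1.440: 5.000 t² − 7.1147 t + 1.440 = 0.
t = [7.1147 ± √(50.619 − 28.800)] / 10 = (7.1147 ± 4.6711) / 10, giving t = 0.2444 s or t = 1.179 s.
On the way down corresponds to the larger root: t = 1.179 s.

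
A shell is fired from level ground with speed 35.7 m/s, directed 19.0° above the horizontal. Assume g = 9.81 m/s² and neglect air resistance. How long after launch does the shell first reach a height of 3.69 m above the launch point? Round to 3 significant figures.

0.378 s

v_y0 = 35.7 sin 19.0° = 11.62 m/s.
Set y = v_y0 t − ½ g t² = 3.69: 4.905 t² − 11.62 t + 3.69 = 0.
t = [11.62 ± √(135.0 − 72.40)] / 9.81 = (11.62 ± 7.912) / 9.81, giving t = 0.378 s or t = 1.99 s.
The shell is on the way up at the first time, so t = 0.378 s.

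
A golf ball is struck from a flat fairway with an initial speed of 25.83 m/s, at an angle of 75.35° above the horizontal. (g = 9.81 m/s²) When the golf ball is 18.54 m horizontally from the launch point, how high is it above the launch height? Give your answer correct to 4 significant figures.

v_x = 25.83 cos 75.35° = 6.5328 m/s, v_y0 = 25.83 sin 75.35° = 24.990 m/s.
Time to reach x = 18.54 m: t = x / v_x = 18.54 / 6.5328 = 2.8380 s.
y = v_y0 t − ½ g t² = 24.990×2.8380 − 4.905×2.8380² = 31.42 m.

31.42 m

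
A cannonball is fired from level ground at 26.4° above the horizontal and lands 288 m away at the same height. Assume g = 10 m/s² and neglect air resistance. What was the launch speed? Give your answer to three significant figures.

On level ground, R = v₀² sin(2θ) / g, so v₀ = √(R g / sin 2θ).
sin(2 × 26.4°) = 0.7965.
v₀ = √(288 × 10 / 0.7965) = √3616 = 60.1 m/s.

60.1 m/s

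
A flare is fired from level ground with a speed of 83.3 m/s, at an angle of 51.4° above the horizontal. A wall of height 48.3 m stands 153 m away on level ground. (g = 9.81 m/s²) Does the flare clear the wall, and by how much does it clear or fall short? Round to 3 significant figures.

v_x = 83.3 cos 51.4° = 51.97 m/s; v_y0 = 83.3 sin 51.4° = 65.10 m/s.
Time to reach the wall: t = 153 / 51.97 = 2.944 s.
Height at that point: y = 65.10×2.944 − 4.905×2.944² = 149.1 m.
That is 149.1 − 48.3 = 101 m above the top of the wall, so the flare clears it.

Yes — it clears the wall by 101 m.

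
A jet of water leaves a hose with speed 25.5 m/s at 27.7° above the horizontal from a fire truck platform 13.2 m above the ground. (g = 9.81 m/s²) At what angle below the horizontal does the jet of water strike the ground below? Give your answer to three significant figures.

v_x = 25.5 cos 27.7° = 22.58 m/s.
At impact |v_y| = √(v_y0² + 2 g h) = √(11.85² + 2×9.81×13.2) = 19.99 m/s.
Angle below horizontal = arctan(|v_y| / v_x) = arctan(19.99 / 22.58) = 41.5°.

41.5°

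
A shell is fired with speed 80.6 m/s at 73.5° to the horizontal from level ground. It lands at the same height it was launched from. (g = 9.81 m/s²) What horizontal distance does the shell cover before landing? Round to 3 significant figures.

361 m

Components: v_x = 80.6 cos 73.5° = 22.89 m/s, v_y = 80.6 sin 73.5° = 77.28 m/s.
Time of flight (same landing height): t = 2 v_y / g = 2 × 77.28 / 9.81 = 15.76 s.
Range: R = v_x · t = 22.89 × 15.76 = 361 m.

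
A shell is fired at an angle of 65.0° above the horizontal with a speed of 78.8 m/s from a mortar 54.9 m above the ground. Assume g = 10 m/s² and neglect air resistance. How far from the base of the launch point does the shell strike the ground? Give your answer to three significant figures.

500 m

Components: v_x = 78.8 cos 65.0° = 33.30 m/s, v_y = 78.8 sin 65.0° = 71.42 m/s.
Vertical: 0 = 54.9 + 71.42 t − ½(10) t² ⇒ 5.000 t² − 71.42 t − 54.9 = 0.
t = [71.42 + √(5101 + 1098)] / 10.00 = 15.02 s.
Horizontal: R = v_x · t = 33.30 × 15.02 = 500 m.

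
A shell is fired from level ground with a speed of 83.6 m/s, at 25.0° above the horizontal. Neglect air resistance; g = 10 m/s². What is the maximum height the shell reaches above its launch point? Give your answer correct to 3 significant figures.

Vertical component of launch velocity: v_y = 83.6 sin 25.0° = 35.33 m/s.
At the highest point the vertical velocity is zero, so v_y² = 2 g h_max.
h_max = (35.33)² / (2 × 10) = 1248 / 20.00 = 62.4 m.

62.4 m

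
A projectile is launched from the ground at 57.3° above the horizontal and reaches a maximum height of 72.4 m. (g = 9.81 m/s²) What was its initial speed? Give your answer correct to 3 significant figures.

At maximum height v_y = 0, so (v₀ sin θ)² = 2 g H.
v₀ sin 57.3° = √(2 × 9.81 × 72.4) = 37.69 m/s.
v₀ = 37.69 / sin 57.3° = 37.69 / 0.8415 = 44.8 m/s.

44.8 m/s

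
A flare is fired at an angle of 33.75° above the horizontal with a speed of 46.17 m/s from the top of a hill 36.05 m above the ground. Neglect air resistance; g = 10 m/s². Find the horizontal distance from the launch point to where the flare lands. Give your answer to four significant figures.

Components: v_x = 46.17 cos 33.75° = 38.389 m/s, v_y = 46.17 sin 33.75° = 25.651 m/s.
Vertical: 0 = 36.05 + 25.651 t − ½(10) t² ⇒ 5.000 t² − 25.651 t − 36.05 = 0.
t = [25.651 + √(657.97 + 721.00)] / 10.00 = 6.2785 s.
Horizontal: R = v_x · t = 38.389 × 6.2785 = 241.0 m.

241.0 m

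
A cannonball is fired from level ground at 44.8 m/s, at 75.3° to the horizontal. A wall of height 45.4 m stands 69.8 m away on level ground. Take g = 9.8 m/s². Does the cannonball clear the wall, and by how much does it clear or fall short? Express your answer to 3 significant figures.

Yes — it clears the wall by 35.9 m.

v_x = 44.8 cos 75.3° = 11.37 m/s; v_y0 = 44.8 sin 75.3° = 43.33 m/s.
Time to reach the wall: t = 69.8 / 11.37 = 6.139 s.
Height at that point: y = 43.33×6.139 − 4.900×6.139² = 81.33 m.
That is 81.33 − 45.4 = 35.9 m above the top of the wall, so the cannonball clears it.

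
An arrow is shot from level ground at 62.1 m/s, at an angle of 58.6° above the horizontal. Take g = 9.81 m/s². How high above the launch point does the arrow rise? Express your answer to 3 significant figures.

Vertical component of launch velocity: v_y = 62.1 sin 58.6° = 53.01 m/s.
At the highest point the vertical velocity is zero, so v_y² = 2 g h_max.
h_max = (53.01)² / (2 × 9.81) = 2810 / 19.62 = 143 m.

143 m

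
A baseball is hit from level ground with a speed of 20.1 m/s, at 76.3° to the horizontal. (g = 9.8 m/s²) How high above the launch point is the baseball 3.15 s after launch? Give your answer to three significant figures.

12.9 m

v_y0 = 20.1 sin 76.3° = 19.53 m/s.
y(t) = v_y0 t − ½ g t² = 19.53×3.15 − 4.900×3.15² = 12.9 m.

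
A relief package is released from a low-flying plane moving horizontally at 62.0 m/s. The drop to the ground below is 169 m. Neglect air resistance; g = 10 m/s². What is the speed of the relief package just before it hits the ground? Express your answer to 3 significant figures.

85.0 m/s

Fall time: t = √(2 × 169 / 10) = 5.814 s.
At impact: v_x = 62.0 m/s (unchanged), v_y = g t = 10 × 5.814 = 58.14 m/s.
Speed = √(v_x² + v_y²) = √(3844 + 3380) = 85.0 m/s.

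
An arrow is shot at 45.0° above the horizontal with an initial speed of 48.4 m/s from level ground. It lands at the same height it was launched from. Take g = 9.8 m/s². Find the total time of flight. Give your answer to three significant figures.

6.98 s

Vertical component: v_y = 48.4 sin 45.0° = 34.22 m/s.
For a projectile landing at launch height, time of flight is t = 2 v_y / g = 2 × 34.22 / 9.8 = 6.98 s.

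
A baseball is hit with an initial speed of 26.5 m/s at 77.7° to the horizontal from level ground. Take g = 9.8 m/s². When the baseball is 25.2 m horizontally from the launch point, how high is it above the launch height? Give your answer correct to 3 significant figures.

v_x = 26.5 cos 77.7° = 5.645 m/s, v_y0 = 26.5 sin 77.7° = 25.89 m/s.
Time to reach x = 25.2 m: t = x / v_x = 25.2 / 5.645 = 4.464 s.
y = v_y0 t − ½ g t² = 25.89×4.464 − 4.900×4.464² = 17.9 m.

17.9 m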